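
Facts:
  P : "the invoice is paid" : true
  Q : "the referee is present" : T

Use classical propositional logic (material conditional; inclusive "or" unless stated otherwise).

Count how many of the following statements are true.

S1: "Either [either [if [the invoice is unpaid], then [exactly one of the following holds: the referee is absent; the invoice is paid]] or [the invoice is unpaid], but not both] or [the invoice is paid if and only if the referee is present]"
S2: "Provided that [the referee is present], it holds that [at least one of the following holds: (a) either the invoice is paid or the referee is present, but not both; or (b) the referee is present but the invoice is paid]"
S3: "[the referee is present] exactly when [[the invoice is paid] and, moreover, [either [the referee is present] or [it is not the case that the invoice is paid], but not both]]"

S1: Formalization: ((¬P → (¬Q ⊕ P)) ⊕ ¬P) ∨ (P ↔ Q)

¬P = ¬T = F
¬Q = ¬T = F
¬Q ⊕ P = F ⊕ T = T
¬P → (¬Q ⊕ P) = F → T = T
¬P = ¬T = F
(¬P → (¬Q ⊕ P)) ⊕ ¬P = T ⊕ F = T
P ↔ Q = T ↔ T = T
((¬P → (¬Q ⊕ P)) ⊕ ¬P) ∨ (P ↔ Q) = T ∨ T = T
So S1 is true.

S2: This is Q → ((P ⊕ Q) ∨ (Q ∧ P)).

P ⊕ Q = T ⊕ T = F
Q ∧ P = T ∧ T = T
(P ⊕ Q) ∨ (Q ∧ P) = F ∨ T = T
Q → ((P ⊕ Q) ∨ (Q ∧ P)) = T → T = T
So S2 is true.

S3: Formalization: Q ↔ (P ∧ (Q ⊕ ¬P))

¬P = ¬T = F
Q ⊕ ¬P = T ⊕ F = T
P ∧ (Q ⊕ ¬P) = T ∧ T = T
Q ↔ (P ∧ (Q ⊕ ¬P)) = T ↔ T = T
Thus S3 is true.

True statements: 3.

3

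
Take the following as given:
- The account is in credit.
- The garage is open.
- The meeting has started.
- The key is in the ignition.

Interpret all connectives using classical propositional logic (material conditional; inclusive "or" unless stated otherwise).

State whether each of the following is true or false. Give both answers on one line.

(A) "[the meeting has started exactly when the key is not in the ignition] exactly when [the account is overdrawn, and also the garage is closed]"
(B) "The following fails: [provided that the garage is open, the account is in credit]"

(A) T; (B) F

Let R = "the meeting has started" (T), S = "the key is in the ignition" (T), P = "the account is overdrawn" (F), Q = "the garage is closed" (F).

(A): Parsed as (R ↔ ¬S) ↔ (P ∧ Q)

¬S = ¬T = F
R ↔ ¬S = T ↔ F = F
P ∧ Q = F ∧ F = F
(R ↔ ¬S) ↔ (P ∧ Q) = F ↔ F = T
Thus (A) is true.

(B): This is ¬(¬Q → ¬P).

¬Q = ¬F = T
¬P = ¬F = T
¬Q → ¬P = T → T = T
¬(¬Q → ¬P) = ¬T = F
Hence (B) is false.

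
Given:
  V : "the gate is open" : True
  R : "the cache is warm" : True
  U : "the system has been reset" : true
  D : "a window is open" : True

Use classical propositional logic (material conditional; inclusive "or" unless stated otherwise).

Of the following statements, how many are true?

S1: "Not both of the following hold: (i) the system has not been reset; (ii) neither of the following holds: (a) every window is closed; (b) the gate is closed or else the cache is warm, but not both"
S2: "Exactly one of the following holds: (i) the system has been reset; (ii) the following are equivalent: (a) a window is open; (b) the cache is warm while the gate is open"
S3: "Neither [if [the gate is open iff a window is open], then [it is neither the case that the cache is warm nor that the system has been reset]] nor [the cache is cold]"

S1: This is not U nand (not D nor (not V xor R)).

not U = not True = False
not D = not True = False
not V = not True = False
not V xor R = False xor True = True
not D nor (not V xor R) = False nor True = False
not U nand (not D nor (not V xor R)) = False nand False = True
So S1 is true.

S2: In symbols: U xor (D iff (R and V))

R and V = True and True = True
D iff (R and V) = True iff True = True
U xor (D iff (R and V)) = True xor True = False
So S2 is false.

S3: In symbols: ((V iff D) -> (R nor U)) nor not R

V iff D = True iff True = True
R nor U = True nor True = False
(V iff D) -> (R nor U) = True -> False = False
not R = not True = False
((V iff D) -> (R nor U)) nor not R = False nor False = True
So S3 is true.

2 of the 3 statements are true (S1, S3).

2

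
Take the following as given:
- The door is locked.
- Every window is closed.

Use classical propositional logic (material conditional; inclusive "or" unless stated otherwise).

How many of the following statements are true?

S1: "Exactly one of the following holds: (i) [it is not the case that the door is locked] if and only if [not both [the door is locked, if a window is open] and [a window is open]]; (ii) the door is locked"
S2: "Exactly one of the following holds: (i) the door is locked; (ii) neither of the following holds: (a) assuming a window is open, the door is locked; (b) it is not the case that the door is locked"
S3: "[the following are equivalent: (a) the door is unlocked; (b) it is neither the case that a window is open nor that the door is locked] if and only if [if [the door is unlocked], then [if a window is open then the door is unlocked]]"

Let P = "the door is locked" (T), Q = "a window is open" (F).

S1: Formalization: (~P <-> ((Q -> P) nand Q)) xor P

~P = ~T = F
Q -> P = F -> T = T
(Q -> P) nand Q = T nand F = T
~P <-> ((Q -> P) nand Q) = F <-> T = F
(~P <-> ((Q -> P) nand Q)) xor P = F xor T = T
So S1 is true.

S2: This is P xor ((Q -> P) nor ~P).

Q -> P = F -> T = T
~P = ~T = F
(Q -> P) nor ~P = T nor F = F
P xor ((Q -> P) nor ~P) = T xor F = T
Thus S2 is true.

S3: Parsed as (~P <-> (Q nor P)) <-> (~P -> (Q -> ~P))

~P = ~T = F
Q nor P = F nor T = F
~P <-> (Q nor P) = F <-> F = T
~P = ~T = F
~P = ~T = F
Q -> ~P = F -> F = T
~P -> (Q -> ~P) = F -> T = T
(~P <-> (Q nor P)) <-> (~P -> (Q -> ~P)) = T <-> T = T
So S3 is true.

True statements: 3 (S1, S2, S3).

3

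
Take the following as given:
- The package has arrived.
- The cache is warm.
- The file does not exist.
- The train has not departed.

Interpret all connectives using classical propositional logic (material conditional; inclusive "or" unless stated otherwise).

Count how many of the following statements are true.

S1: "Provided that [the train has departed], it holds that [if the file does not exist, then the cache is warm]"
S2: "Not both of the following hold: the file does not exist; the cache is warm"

1

Let W = "the train has departed" (F), H = "the file exists" (F), P = "the cache is warm" (T).

S1: Formalization: W → (¬H → P)

¬H = ¬F = T
¬H → P = T → T = T
W → (¬H → P) = F → T = T
So S1 is true.

S2: Parsed as ¬H ↑ P

¬H = ¬F = T
¬H ↑ P = T ↑ T = F
Hence S2 is false.

Count: 1.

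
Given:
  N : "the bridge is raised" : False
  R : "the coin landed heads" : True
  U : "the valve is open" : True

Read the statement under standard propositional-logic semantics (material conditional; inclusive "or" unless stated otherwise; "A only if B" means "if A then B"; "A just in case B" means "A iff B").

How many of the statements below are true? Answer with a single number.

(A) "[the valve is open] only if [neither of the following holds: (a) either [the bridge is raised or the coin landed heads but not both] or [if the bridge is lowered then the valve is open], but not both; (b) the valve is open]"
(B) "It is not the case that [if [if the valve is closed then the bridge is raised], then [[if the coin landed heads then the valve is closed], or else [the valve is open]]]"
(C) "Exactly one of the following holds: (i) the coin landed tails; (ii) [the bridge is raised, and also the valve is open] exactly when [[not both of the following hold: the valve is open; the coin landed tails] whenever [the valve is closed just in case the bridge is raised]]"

0

(A): Parsed as U -> (((N xor R) xor (~N -> U)) nor U)

N xor R = F xor T = T
~N = ~F = T
~N -> U = T -> T = T
(N xor R) xor (~N -> U) = T xor T = F
((N xor R) xor (~N -> U)) nor U = F nor T = F
U -> (((N xor R) xor (~N -> U)) nor U) = T -> F = F
So (A) is false.

(B): Parsed as ~((~U -> N) -> ((R -> ~U) | U))

~U = ~T = F
~U -> N = F -> F = T
~U = ~T = F
R -> ~U = T -> F = F
(R -> ~U) | U = F | T = T
(~U -> N) -> ((R -> ~U) | U) = T -> T = T
~((~U -> N) -> ((R -> ~U) | U)) = ~T = F
Thus (B) is false.

(C): This is ~R xor ((N & U) <-> ((~U <-> N) -> (U nand ~R))).

~R = ~T = F
N & U = F & T = F
~U = ~T = F
~U <-> N = F <-> F = T
~R = ~T = F
U nand ~R = T nand F = T
(~U <-> N) -> (U nand ~R) = T -> T = T
(N & U) <-> ((~U <-> N) -> (U nand ~R)) = F <-> T = F
~R xor ((N & U) <-> ((~U <-> N) -> (U nand ~R))) = F xor F = F
Thus (C) is false.

0 of the 3 statements are true (none).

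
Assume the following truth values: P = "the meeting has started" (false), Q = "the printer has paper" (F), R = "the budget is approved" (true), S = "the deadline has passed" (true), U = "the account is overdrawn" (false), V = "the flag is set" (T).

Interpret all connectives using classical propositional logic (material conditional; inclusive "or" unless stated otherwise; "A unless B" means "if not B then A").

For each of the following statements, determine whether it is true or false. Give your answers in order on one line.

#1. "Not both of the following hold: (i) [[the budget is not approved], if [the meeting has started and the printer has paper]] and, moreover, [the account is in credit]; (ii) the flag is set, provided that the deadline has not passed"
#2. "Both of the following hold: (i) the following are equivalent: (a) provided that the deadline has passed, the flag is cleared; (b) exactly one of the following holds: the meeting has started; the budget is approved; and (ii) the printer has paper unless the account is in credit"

#1 False; #2 False

#1: Parsed as (((P & Q) -> ~R) & ~U) nand (~S -> V)

P & Q = F & F = F
~R = ~T = F
(P & Q) -> ~R = F -> F = T
~U = ~F = T
((P & Q) -> ~R) & ~U = T & T = T
~S = ~T = F
~S -> V = F -> T = T
(((P & Q) -> ~R) & ~U) nand (~S -> V) = T nand T = F
So #1 is false.

#2: In symbols: ((S -> ~V) <-> (P xor R)) & (Q | ~U)

~V = ~T = F
S -> ~V = T -> F = F
P xor R = F xor T = T
(S -> ~V) <-> (P xor R) = F <-> T = F
~U = ~F = T
Q | ~U = F | T = T
((S -> ~V) <-> (P xor R)) & (Q | ~U) = F & T = F
Hence #2 is false.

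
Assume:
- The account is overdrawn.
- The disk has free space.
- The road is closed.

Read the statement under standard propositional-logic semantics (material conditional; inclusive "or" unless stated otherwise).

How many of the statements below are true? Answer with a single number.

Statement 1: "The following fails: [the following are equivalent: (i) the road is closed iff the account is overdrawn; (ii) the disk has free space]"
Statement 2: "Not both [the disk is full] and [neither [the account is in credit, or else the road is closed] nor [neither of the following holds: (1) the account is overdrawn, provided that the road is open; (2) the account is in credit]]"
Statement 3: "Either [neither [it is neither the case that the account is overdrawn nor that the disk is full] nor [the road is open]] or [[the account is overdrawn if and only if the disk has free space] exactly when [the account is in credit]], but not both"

2

Let R = "the road is closed" (T), P = "the account is overdrawn" (T), Q = "the disk is full" (F).

Statement 1: Formalization: ¬((R ↔ P) ↔ ¬Q)

R ↔ P = T ↔ T = T
¬Q = ¬F = T
(R ↔ P) ↔ ¬Q = T ↔ T = T
¬((R ↔ P) ↔ ¬Q) = ¬T = F
Thus Statement 1 is false.

Statement 2: Parsed as Q ↑ ((¬P ∨ R) ↓ ((¬R → P) ↓ ¬P))

¬P = ¬T = F
¬P ∨ R = F ∨ T = T
¬R = ¬T = F
¬R → P = F → T = T
¬P = ¬T = F
(¬R → P) ↓ ¬P = T ↓ F = F
(¬P ∨ R) ↓ ((¬R → P) ↓ ¬P) = T ↓ F = F
Q ↑ ((¬P ∨ R) ↓ ((¬R → P) ↓ ¬P)) = F ↑ F = T
Hence Statement 2 is true.

Statement 3: Parsed as ((P ↓ Q) ↓ ¬R) ⊕ ((P ↔ ¬Q) ↔ ¬P)

P ↓ Q = T ↓ F = F
¬R = ¬T = F
(P ↓ Q) ↓ ¬R = F ↓ F = T
¬Q = ¬F = T
P ↔ ¬Q = T ↔ T = T
¬P = ¬T = F
(P ↔ ¬Q) ↔ ¬P = T ↔ F = F
((P ↓ Q) ↓ ¬R) ⊕ ((P ↔ ¬Q) ↔ ¬P) = T ⊕ F = T
Hence Statement 3 is true.

True statements: 2 (Statement 2, Statement 3).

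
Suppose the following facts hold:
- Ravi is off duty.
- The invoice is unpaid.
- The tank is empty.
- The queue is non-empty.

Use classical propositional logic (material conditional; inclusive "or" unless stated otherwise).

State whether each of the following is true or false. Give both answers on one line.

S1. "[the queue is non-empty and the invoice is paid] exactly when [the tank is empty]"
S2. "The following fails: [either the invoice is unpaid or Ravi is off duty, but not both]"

S1 False; S2 True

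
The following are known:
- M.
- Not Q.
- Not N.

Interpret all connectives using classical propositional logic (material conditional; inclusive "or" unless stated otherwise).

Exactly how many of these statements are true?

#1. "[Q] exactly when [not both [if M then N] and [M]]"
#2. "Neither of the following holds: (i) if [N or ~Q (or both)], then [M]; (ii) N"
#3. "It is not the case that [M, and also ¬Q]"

#1: Parsed as Q ↔ ((M → N) ↑ M)

M → N = T → F = F
(M → N) ↑ M = F ↑ T = T
Q ↔ ((M → N) ↑ M) = F ↔ T = F
So #1 is false.

#2: In symbols: ((N ∨ ¬Q) → M) ↓ N

¬Q = ¬F = T
N ∨ ¬Q = F ∨ T = T
(N ∨ ¬Q) → M = T → T = T
((N ∨ ¬Q) → M) ↓ N = T ↓ F = F
Hence #2 is false.

#3: Formalization: ¬(M ∧ ¬Q)

¬Q = ¬F = T
M ∧ ¬Q = T ∧ T = T
¬(M ∧ ¬Q) = ¬T = F
So #3 is false.

Count: 0.

0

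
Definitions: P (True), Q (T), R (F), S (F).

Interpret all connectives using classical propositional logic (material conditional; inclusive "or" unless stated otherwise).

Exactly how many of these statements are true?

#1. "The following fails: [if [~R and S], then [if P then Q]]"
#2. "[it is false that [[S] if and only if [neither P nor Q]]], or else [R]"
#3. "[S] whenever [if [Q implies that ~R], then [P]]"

#1: Parsed as ~((~R & S) -> (P -> Q))

~R = ~F = T
~R & S = T & F = F
P -> Q = T -> T = T
(~R & S) -> (P -> Q) = F -> T = T
~((~R & S) -> (P -> Q)) = ~T = F
Thus #1 is false.

#2: This is ~(S <-> (P nor Q)) | R.

P nor Q = T nor T = F
S <-> (P nor Q) = F <-> F = T
~(S <-> (P nor Q)) = ~T = F
~(S <-> (P nor Q)) | R = F | F = F
So #2 is false.

#3: This is ((Q -> ~R) -> P) -> S.

~R = ~F = T
Q -> ~R = T -> T = T
(Q -> ~R) -> P = T -> T = T
((Q -> ~R) -> P) -> S = T -> F = F
Hence #3 is false.

True statements: 0 (none).

0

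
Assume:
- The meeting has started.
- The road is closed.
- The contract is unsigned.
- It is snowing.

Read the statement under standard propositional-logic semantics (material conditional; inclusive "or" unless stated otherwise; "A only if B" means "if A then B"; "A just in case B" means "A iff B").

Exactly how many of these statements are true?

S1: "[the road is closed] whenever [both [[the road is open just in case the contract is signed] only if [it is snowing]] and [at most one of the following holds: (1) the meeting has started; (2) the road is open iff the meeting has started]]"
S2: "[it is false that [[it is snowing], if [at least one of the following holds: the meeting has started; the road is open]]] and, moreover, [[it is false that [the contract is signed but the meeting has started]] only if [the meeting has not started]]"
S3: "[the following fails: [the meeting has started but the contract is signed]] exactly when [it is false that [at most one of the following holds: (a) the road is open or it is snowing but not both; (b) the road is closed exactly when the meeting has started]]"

Let Q = "the road is closed" (T), M = "the contract is signed" (F), R = "it is snowing" (T), W = "the meeting has started" (T).

S1: This is (((~Q <-> M) -> R) & (W nand (~Q <-> W))) -> Q.

~Q = ~T = F
~Q <-> M = F <-> F = T
(~Q <-> M) -> R = T -> T = T
~Q = ~T = F
~Q <-> W = F <-> T = F
W nand (~Q <-> W) = T nand F = T
((~Q <-> M) -> R) & (W nand (~Q <-> W)) = T & T = T
(((~Q <-> M) -> R) & (W nand (~Q <-> W))) -> Q = T -> T = T
Thus S1 is true.

S2: In symbols: ~((W | ~Q) -> R) & (~(M & W) -> ~W)

~Q = ~T = F
W | ~Q = T | F = T
(W | ~Q) -> R = T -> T = T
~((W | ~Q) -> R) = ~T = F
M & W = F & T = F
~(M & W) = ~F = T
~W = ~T = F
~(M & W) -> ~W = T -> F = F
~((W | ~Q) -> R) & (~(M & W) -> ~W) = F & F = F
So S2 is false.

S3: This is ~(W & M) <-> ~((~Q xor R) nand (Q <-> W)).

W & M = T & F = F
~(W & M) = ~F = T
~Q = ~T = F
~Q xor R = F xor T = T
Q <-> W = T <-> T = T
(~Q xor R) nand (Q <-> W) = T nand T = F
~((~Q xor R) nand (Q <-> W)) = ~F = T
~(W & M) <-> ~((~Q xor R) nand (Q <-> W)) = T <-> T = T
Thus S3 is true.

Count: 2.

2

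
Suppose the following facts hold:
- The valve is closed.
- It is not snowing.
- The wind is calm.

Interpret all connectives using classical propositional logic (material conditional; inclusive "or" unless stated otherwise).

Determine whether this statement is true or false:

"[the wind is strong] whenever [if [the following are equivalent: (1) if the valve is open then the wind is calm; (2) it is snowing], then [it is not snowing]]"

false

Let H = "the valve is open" (False), R = "the wind is strong" (False), G = "it is snowing" (False).
Parsed as (((H -> not R) iff G) -> not G) -> R

not R = not False = True
H -> not R = False -> True = True
(H -> not R) iff G = True iff False = False
not G = not False = True
((H -> not R) iff G) -> not G = False -> True = True
(((H -> not R) iff G) -> not G) -> R = True -> False = False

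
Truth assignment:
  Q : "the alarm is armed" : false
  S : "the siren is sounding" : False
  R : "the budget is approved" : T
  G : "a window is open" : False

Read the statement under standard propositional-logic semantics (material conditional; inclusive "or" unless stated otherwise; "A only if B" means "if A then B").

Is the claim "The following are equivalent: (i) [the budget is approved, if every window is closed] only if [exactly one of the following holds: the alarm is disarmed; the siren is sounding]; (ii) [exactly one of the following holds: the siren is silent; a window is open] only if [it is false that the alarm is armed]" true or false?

Values: G=False, R=True, Q=False, S=False.
In symbols: ((not G -> R) -> (not Q xor S)) iff ((not S xor G) -> not Q)

not G = not False = True
not G -> R = True -> True = True
not Q = not False = True
not Q xor S = True xor False = True
(not G -> R) -> (not Q xor S) = True -> True = True
not S = not False = True
not S xor G = True xor False = True
not Q = not False = True
(not S xor G) -> not Q = True -> True = True
((not G -> R) -> (not Q xor S)) iff ((not S xor G) -> not Q) = True iff True = True

The statement is true.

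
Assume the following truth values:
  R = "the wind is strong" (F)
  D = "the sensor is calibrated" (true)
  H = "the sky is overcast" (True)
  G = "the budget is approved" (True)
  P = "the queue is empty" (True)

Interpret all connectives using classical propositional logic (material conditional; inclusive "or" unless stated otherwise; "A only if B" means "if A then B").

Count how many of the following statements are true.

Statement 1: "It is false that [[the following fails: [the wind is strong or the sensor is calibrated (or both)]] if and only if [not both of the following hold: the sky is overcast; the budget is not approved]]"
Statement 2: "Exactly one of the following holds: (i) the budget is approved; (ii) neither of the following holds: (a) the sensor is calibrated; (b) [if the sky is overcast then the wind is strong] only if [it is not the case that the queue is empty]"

Statement 1: In symbols: ¬(¬(R ∨ D) ↔ (H ↑ ¬G))

R ∨ D = F ∨ T = T
¬(R ∨ D) = ¬T = F
¬G = ¬T = F
H ↑ ¬G = T ↑ F = T
¬(R ∨ D) ↔ (H ↑ ¬G) = F ↔ T = F
¬(¬(R ∨ D) ↔ (H ↑ ¬G)) = ¬F = T
Thus Statement 1 is true.

Statement 2: Formalization: G ⊕ (D ↓ ((H → R) → ¬P))

H → R = T → F = F
¬P = ¬T = F
(H → R) → ¬P = F → F = T
D ↓ ((H → R) → ¬P) = T ↓ T = F
G ⊕ (D ↓ ((H → R) → ¬P)) = T ⊕ F = T
Hence Statement 2 is true.

2 of the 2 statements are true (Statement 1, Statement 2).

2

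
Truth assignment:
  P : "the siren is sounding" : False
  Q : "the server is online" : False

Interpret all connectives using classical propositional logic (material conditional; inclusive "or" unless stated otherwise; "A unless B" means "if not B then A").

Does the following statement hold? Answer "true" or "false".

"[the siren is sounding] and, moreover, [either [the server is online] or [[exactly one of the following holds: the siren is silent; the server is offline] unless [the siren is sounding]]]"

Values: P=False, Q=False.
Parsed as P and (Q or ((not P xor not Q) or P))

not P = not False = True
not Q = not False = True
not P xor not Q = True xor True = False
(not P xor not Q) or P = False or False = False
Q or ((not P xor not Q) or P) = False or False = False
P and (Q or ((not P xor not Q) or P)) = False and False = False

False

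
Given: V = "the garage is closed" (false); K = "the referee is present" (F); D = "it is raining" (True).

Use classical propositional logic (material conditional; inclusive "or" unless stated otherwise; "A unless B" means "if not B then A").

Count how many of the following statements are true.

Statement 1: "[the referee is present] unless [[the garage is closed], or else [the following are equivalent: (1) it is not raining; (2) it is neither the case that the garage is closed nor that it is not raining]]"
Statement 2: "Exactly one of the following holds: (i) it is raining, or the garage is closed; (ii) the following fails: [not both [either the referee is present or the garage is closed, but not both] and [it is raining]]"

1

Statement 1: Parsed as K ∨ (V ∨ (¬D ↔ (V ↓ ¬D)))

¬D = ¬T = F
¬D = ¬T = F
V ↓ ¬D = F ↓ F = T
¬D ↔ (V ↓ ¬D) = F ↔ T = F
V ∨ (¬D ↔ (V ↓ ¬D)) = F ∨ F = F
K ∨ (V ∨ (¬D ↔ (V ↓ ¬D))) = F ∨ F = F
Thus Statement 1 is false.

Statement 2: Parsed as (D ∨ V) ⊕ ¬((K ⊕ V) ↑ D)

D ∨ V = T ∨ F = T
K ⊕ V = F ⊕ F = F
(K ⊕ V) ↑ D = F ↑ T = T
¬((K ⊕ V) ↑ D) = ¬T = F
(D ∨ V) ⊕ ¬((K ⊕ V) ↑ D) = T ⊕ F = T
Hence Statement 2 is true.

1 of the 2 statements is true (Statement 2).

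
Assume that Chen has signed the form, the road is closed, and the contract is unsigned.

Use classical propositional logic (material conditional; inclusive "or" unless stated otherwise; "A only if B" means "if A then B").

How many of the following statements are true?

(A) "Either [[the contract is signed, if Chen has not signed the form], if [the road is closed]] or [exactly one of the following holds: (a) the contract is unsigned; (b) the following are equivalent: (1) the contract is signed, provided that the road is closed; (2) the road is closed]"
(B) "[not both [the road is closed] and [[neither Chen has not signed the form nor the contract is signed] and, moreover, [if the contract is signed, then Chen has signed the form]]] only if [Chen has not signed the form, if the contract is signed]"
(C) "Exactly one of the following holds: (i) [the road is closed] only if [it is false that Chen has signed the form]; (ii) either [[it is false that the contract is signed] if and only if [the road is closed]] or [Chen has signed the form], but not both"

Let Q = "the road is closed" (T), P = "Chen has signed the form" (T), R = "the contract is signed" (F).

(A): This is (Q → (¬P → R)) ∨ (¬R ⊕ ((Q → R) ↔ Q)).

¬P = ¬T = F
¬P → R = F → F = T
Q → (¬P → R) = T → T = T
¬R = ¬F = T
Q → R = T → F = F
(Q → R) ↔ Q = F ↔ T = F
¬R ⊕ ((Q → R) ↔ Q) = T ⊕ F = T
(Q → (¬P → R)) ∨ (¬R ⊕ ((Q → R) ↔ Q)) = T ∨ T = T
So (A) is true.

(B): In symbols: (Q ↑ ((¬P ↓ R) ∧ (R → P))) → (R → ¬P)

¬P = ¬T = F
¬P ↓ R = F ↓ F = T
R → P = F → T = T
(¬P ↓ R) ∧ (R → P) = T ∧ T = T
Q ↑ ((¬P ↓ R) ∧ (R → P)) = T ↑ T = F
¬P = ¬T = F
R → ¬P = F → F = T
(Q ↑ ((¬P ↓ R) ∧ (R → P))) → (R → ¬P) = F → T = T
Hence (B) is true.

(C): In symbols: (Q → ¬P) ⊕ ((¬R ↔ Q) ⊕ P)

¬P = ¬T = F
Q → ¬P = T → F = F
¬R = ¬F = T
¬R ↔ Q = T ↔ T = T
(¬R ↔ Q) ⊕ P = T ⊕ T = F
(Q → ¬P) ⊕ ((¬R ↔ Q) ⊕ P) = F ⊕ F = F
Hence (C) is false.

True statements: 2 ((A), (B)).

2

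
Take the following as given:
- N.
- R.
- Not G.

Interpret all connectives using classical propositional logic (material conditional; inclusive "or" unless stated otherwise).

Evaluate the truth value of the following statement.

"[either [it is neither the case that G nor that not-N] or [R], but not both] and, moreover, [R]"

Parsed as ((G nor not N) xor R) and R

not N = not True = False
G nor not N = False nor False = True
(G nor not N) xor R = True xor True = False
((G nor not N) xor R) and R = False and True = False

False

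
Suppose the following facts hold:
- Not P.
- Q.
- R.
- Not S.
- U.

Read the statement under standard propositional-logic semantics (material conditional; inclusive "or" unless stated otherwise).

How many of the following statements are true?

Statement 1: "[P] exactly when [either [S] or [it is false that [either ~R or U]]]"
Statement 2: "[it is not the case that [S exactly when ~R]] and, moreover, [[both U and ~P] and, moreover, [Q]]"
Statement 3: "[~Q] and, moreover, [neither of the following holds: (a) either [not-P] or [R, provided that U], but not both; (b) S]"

Statement 1: Formalization: P <-> (S | ~(~R | U))

~R = ~T = F
~R | U = F | T = T
~(~R | U) = ~T = F
S | ~(~R | U) = F | F = F
P <-> (S | ~(~R | U)) = F <-> F = T
Thus Statement 1 is true.

Statement 2: In symbols: ~(S <-> ~R) & ((U & ~P) & Q)

~R = ~T = F
S <-> ~R = F <-> F = T
~(S <-> ~R) = ~T = F
~P = ~F = T
U & ~P = T & T = T
(U & ~P) & Q = T & T = T
~(S <-> ~R) & ((U & ~P) & Q) = F & T = F
Hence Statement 2 is false.

Statement 3: Formalization: ~Q & ((~P xor (U -> R)) nor S)

~Q = ~T = F
~P = ~F = T
U -> R = T -> T = T
~P xor (U -> R) = T xor T = F
(~P xor (U -> R)) nor S = F nor F = T
~Q & ((~P xor (U -> R)) nor S) = F & T = F
So Statement 3 is false.

Count: 1.

1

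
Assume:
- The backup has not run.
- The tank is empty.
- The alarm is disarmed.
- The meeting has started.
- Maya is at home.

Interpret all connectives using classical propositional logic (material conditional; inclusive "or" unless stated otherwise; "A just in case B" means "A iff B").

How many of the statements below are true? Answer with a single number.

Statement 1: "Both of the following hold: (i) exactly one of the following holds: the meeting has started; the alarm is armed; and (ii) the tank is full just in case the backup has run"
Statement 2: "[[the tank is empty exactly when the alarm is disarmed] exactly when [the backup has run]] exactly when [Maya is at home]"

Let S = "the meeting has started" (T), R = "the alarm is armed" (F), Q = "the tank is full" (F), P = "the backup has run" (F), U = "Maya is at home" (T).

Statement 1: In symbols: (S ⊕ R) ∧ (Q ↔ P)

S ⊕ R = T ⊕ F = T
Q ↔ P = F ↔ F = T
(S ⊕ R) ∧ (Q ↔ P) = T ∧ T = T
So Statement 1 is true.

Statement 2: Formalization: ((¬Q ↔ ¬R) ↔ P) ↔ U

¬Q = ¬F = T
¬R = ¬F = T
¬Q ↔ ¬R = T ↔ T = T
(¬Q ↔ ¬R) ↔ P = T ↔ F = F
((¬Q ↔ ¬R) ↔ P) ↔ U = F ↔ T = F
Hence Statement 2 is false.

True statements: 1 (Statement 1).

1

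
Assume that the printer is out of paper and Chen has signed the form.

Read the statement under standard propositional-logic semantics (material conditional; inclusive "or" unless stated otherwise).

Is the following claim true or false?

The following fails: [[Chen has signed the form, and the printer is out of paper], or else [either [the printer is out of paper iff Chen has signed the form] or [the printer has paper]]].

Let P = "Chen has signed the form" (T), H = "the printer has paper" (F).
Formalization: ~((P & ~H) | ((~H <-> P) | H))

~H = ~F = T
P & ~H = T & T = T
~H = ~F = T
~H <-> P = T <-> T = T
(~H <-> P) | H = T | F = T
(P & ~H) | ((~H <-> P) | H) = T | T = T
~((P & ~H) | ((~H <-> P) | H)) = ~T = F

The statement is false.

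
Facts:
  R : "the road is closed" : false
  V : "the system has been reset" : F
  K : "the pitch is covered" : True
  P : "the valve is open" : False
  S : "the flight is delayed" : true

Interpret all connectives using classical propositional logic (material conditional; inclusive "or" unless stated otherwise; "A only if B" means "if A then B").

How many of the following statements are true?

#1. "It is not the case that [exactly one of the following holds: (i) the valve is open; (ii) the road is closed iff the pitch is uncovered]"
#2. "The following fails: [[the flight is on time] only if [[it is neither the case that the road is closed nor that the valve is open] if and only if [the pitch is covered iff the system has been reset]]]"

#1: Parsed as ~(P xor (R <-> ~K))

~K = ~T = F
R <-> ~K = F <-> F = T
P xor (R <-> ~K) = F xor T = T
~(P xor (R <-> ~K)) = ~T = F
Hence #1 is false.

#2: In symbols: ~(~S -> ((R nor P) <-> (K <-> V)))

~S = ~T = F
R nor P = F nor F = T
K <-> V = T <-> F = F
(R nor P) <-> (K <-> V) = T <-> F = F
~S -> ((R nor P) <-> (K <-> V)) = F -> F = T
~(~S -> ((R nor P) <-> (K <-> V))) = ~T = F
Hence #2 is false.

0 of the 2 statements are true (none).

0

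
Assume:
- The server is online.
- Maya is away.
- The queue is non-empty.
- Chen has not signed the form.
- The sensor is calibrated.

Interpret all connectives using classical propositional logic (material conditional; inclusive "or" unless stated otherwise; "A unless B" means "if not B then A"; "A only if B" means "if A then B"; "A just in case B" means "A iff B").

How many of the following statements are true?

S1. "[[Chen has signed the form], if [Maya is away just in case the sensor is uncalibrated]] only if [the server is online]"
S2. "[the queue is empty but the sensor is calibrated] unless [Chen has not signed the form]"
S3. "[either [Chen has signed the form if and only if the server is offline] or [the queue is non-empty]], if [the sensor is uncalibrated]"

Let N = "Maya is at home" (F), K = "the sensor is calibrated" (T), L = "Chen has signed the form" (F), Q = "the server is online" (T), H = "the queue is empty" (F).

S1: Parsed as ((~N <-> ~K) -> L) -> Q

~N = ~F = T
~K = ~T = F
~N <-> ~K = T <-> F = F
(~N <-> ~K) -> L = F -> F = T
((~N <-> ~K) -> L) -> Q = T -> T = T
Hence S1 is true.

S2: Formalization: (H & K) | ~L

H & K = F & T = F
~L = ~F = T
(H & K) | ~L = F | T = T
Thus S2 is true.

S3: In symbols: ~K -> ((L <-> ~Q) | ~H)

~K = ~T = F
~Q = ~T = F
L <-> ~Q = F <-> F = T
~H = ~F = T
(L <-> ~Q) | ~H = T | T = T
~K -> ((L <-> ~Q) | ~H) = F -> T = T
Thus S3 is true.

True statements: 3.

3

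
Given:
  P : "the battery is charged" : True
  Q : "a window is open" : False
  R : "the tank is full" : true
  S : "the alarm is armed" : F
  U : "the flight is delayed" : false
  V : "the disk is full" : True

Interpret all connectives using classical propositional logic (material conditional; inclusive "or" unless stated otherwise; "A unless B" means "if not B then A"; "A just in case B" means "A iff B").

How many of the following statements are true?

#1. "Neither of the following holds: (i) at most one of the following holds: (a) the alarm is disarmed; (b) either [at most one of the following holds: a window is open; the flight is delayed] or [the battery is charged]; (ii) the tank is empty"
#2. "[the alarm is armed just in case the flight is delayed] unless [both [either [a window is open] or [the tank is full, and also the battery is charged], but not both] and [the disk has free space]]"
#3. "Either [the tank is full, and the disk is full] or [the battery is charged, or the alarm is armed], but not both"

2

#1: In symbols: (~S nand ((Q nand U) | P)) nor ~R

~S = ~F = T
Q nand U = F nand F = T
(Q nand U) | P = T | T = T
~S nand ((Q nand U) | P) = T nand T = F
~R = ~T = F
(~S nand ((Q nand U) | P)) nor ~R = F nor F = T
Hence #1 is true.

#2: Formalization: (S <-> U) | ((Q xor (R & P)) & ~V)

S <-> U = F <-> F = T
R & P = T & T = T
Q xor (R & P) = F xor T = T
~V = ~T = F
(Q xor (R & P)) & ~V = T & F = F
(S <-> U) | ((Q xor (R & P)) & ~V) = T | F = T
So #2 is true.

#3: Parsed as (R & V) xor (P | S)

R & V = T & T = T
P | S = T | F = T
(R & V) xor (P | S) = T xor T = F
So #3 is false.

True statements: 2.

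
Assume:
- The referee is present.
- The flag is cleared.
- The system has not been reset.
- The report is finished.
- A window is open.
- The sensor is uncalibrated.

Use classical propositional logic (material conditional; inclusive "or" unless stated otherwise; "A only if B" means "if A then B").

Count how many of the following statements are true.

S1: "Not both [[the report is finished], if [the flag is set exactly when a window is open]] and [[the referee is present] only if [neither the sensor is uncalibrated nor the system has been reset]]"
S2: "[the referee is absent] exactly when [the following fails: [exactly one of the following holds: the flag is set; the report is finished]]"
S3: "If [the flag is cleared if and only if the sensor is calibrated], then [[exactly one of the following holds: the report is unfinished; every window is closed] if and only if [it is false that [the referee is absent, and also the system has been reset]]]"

3

Let S = "the flag is set" (False), N = "a window is open" (True), H = "the report is finished" (True), M = "the referee is present" (True), D = "the sensor is calibrated" (False), K = "the system has been reset" (False).

S1: Parsed as ((S iff N) -> H) nand (M -> (not D nor K))

S iff N = False iff True = False
(S iff N) -> H = False -> True = True
not D = not False = True
not D nor K = True nor False = False
M -> (not D nor K) = True -> False = False
((S iff N) -> H) nand (M -> (not D nor K)) = True nand False = True
So S1 is true.

S2: In symbols: not M iff not (S xor H)

not M = not True = False
S xor H = False xor True = True
not (S xor H) = not True = False
not M iff not (S xor H) = False iff False = True
So S2 is true.

S3: This is (not S iff D) -> ((not H xor not N) iff not (not M and K)).

not S = not False = True
not S iff D = True iff False = False
not H = not True = False
not N = not True = False
not H xor not N = False xor False = False
not M = not True = False
not M and K = False and False = False
not (not M and K) = not False = True
(not H xor not N) iff not (not M and K) = False iff True = False
(not S iff D) -> ((not H xor not N) iff not (not M and K)) = False -> False = True
Hence S3 is true.

Count: 3.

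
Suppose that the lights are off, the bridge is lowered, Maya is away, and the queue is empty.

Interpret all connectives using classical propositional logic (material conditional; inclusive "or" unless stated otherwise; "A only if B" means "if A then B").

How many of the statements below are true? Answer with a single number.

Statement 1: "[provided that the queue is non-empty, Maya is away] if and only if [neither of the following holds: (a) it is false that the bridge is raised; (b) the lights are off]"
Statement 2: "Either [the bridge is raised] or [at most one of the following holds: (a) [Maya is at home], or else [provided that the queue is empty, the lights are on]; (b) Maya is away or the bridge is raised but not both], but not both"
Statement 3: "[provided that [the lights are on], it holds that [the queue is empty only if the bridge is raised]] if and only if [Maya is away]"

Let S = "the queue is empty" (T), R = "Maya is at home" (F), Q = "the bridge is raised" (F), P = "the lights are on" (F).

Statement 1: Formalization: (¬S → ¬R) ↔ (¬Q ↓ ¬P)

¬S = ¬T = F
¬R = ¬F = T
¬S → ¬R = F → T = T
¬Q = ¬F = T
¬P = ¬F = T
¬Q ↓ ¬P = T ↓ T = F
(¬S → ¬R) ↔ (¬Q ↓ ¬P) = T ↔ F = F
So Statement 1 is false.

Statement 2: In symbols: Q ⊕ ((R ∨ (S → P)) ↑ (¬R ⊕ Q))

S → P = T → F = F
R ∨ (S → P) = F ∨ F = F
¬R = ¬F = T
¬R ⊕ Q = T ⊕ F = T
(R ∨ (S → P)) ↑ (¬R ⊕ Q) = F ↑ T = T
Q ⊕ ((R ∨ (S → P)) ↑ (¬R ⊕ Q)) = F ⊕ T = T
Thus Statement 2 is true.

Statement 3: Formalization: (P → (S → Q)) ↔ ¬R

S → Q = T → F = F
P → (S → Q) = F → F = T
¬R = ¬F = T
(P → (S → Q)) ↔ ¬R = T ↔ T = T
So Statement 3 is true.

2 of the 3 statements are true (Statement 2, Statement 3).

2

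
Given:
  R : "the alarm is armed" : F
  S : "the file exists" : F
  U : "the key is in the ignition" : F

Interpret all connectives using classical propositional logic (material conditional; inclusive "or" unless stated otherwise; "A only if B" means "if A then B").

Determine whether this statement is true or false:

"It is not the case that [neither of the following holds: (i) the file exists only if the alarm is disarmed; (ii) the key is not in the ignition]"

True.

Values: S=F, R=F, U=F.
In symbols: ¬((S → ¬R) ↓ ¬U)

¬R = ¬F = T
S → ¬R = F → T = T
¬U = ¬F = T
(S → ¬R) ↓ ¬U = T ↓ T = F
¬((S → ¬R) ↓ ¬U) = ¬F = T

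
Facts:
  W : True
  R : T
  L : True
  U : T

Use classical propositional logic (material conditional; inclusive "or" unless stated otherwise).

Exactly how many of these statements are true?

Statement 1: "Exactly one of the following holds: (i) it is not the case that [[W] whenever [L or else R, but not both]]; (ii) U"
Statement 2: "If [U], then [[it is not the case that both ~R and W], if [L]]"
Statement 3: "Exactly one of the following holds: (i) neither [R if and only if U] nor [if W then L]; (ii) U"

Statement 1: This is ¬((L ⊕ R) → W) ⊕ U.

L ⊕ R = T ⊕ T = F
(L ⊕ R) → W = F → T = T
¬((L ⊕ R) → W) = ¬T = F
¬((L ⊕ R) → W) ⊕ U = F ⊕ T = T
So Statement 1 is true.

Statement 2: This is U → (L → (¬R ↑ W)).

¬R = ¬T = F
¬R ↑ W = F ↑ T = T
L → (¬R ↑ W) = T → T = T
U → (L → (¬R ↑ W)) = T → T = T
Hence Statement 2 is true.

Statement 3: In symbols: ((R ↔ U) ↓ (W → L)) ⊕ U

R ↔ U = T ↔ T = T
W → L = T → T = T
(R ↔ U) ↓ (W → L) = T ↓ T = F
((R ↔ U) ↓ (W → L)) ⊕ U = F ⊕ T = T
Thus Statement 3 is true.

True statements: 3 (Statement 1, Statement 2, Statement 3).

3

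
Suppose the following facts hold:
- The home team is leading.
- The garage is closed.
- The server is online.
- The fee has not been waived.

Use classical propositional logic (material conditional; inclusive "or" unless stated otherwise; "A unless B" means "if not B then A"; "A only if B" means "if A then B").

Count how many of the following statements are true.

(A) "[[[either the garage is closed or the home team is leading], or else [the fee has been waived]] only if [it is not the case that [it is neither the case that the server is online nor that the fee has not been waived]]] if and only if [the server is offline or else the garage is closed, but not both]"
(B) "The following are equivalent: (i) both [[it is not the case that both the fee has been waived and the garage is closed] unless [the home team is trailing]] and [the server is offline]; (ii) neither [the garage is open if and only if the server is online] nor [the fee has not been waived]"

Let Q = "the garage is closed" (T), P = "the home team is leading" (T), S = "the fee has been waived" (F), R = "the server is online" (T).

(A): Formalization: (((Q | P) | S) -> ~(R nor ~S)) <-> (~R xor Q)

Q | P = T | T = T
(Q | P) | S = T | F = T
~S = ~F = T
R nor ~S = T nor T = F
~(R nor ~S) = ~F = T
((Q | P) | S) -> ~(R nor ~S) = T -> T = T
~R = ~T = F
~R xor Q = F xor T = T
(((Q | P) | S) -> ~(R nor ~S)) <-> (~R xor Q) = T <-> T = T
So (A) is true.

(B): Parsed as (((S nand Q) | ~P) & ~R) <-> ((~Q <-> R) nor ~S)

S nand Q = F nand T = T
~P = ~T = F
(S nand Q) | ~P = T | F = T
~R = ~T = F
((S nand Q) | ~P) & ~R = T & F = F
~Q = ~T = F
~Q <-> R = F <-> T = F
~S = ~F = T
(~Q <-> R) nor ~S = F nor T = F
(((S nand Q) | ~P) & ~R) <-> ((~Q <-> R) nor ~S) = F <-> F = T
Thus (B) is true.

Count: 2.

2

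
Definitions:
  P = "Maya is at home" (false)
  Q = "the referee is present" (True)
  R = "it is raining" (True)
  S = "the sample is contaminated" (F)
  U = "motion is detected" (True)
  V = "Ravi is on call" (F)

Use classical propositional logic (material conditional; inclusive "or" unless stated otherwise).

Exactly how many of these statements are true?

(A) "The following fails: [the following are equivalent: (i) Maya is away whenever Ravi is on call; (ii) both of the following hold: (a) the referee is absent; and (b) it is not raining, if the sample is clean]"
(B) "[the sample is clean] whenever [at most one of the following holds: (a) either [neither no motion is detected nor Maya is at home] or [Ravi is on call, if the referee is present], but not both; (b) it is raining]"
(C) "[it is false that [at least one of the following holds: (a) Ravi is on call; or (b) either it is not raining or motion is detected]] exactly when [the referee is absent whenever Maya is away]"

(A): Parsed as not ((V -> not P) iff (not Q and (not S -> not R)))

not P = not False = True
V -> not P = False -> True = True
not Q = not True = False
not S = not False = True
not R = not True = False
not S -> not R = True -> False = False
not Q and (not S -> not R) = False and False = False
(V -> not P) iff (not Q and (not S -> not R)) = True iff False = False
not ((V -> not P) iff (not Q and (not S -> not R))) = not False = True
Hence (A) is true.

(B): Parsed as (((not U nor P) xor (Q -> V)) nand R) -> not S

not U = not True = False
not U nor P = False nor False = True
Q -> V = True -> False = False
(not U nor P) xor (Q -> V) = True xor False = True
((not U nor P) xor (Q -> V)) nand R = True nand True = False
not S = not False = True
(((not U nor P) xor (Q -> V)) nand R) -> not S = False -> True = True
Thus (B) is true.

(C): This is not (V or (not R or U)) iff (not P -> not Q).

not R = not True = False
not R or U = False or True = True
V or (not R or U) = False or True = True
not (V or (not R or U)) = not True = False
not P = not False = True
not Q = not True = False
not P -> not Q = True -> False = False
not (V or (not R or U)) iff (not P -> not Q) = False iff False = True
Thus (C) is true.

Count: 3.

3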